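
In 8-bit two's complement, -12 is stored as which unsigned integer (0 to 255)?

12 in 8 bits: 00001100
Invert: 11110011
Add 1:  11110100 = 244
(Check: 2^8 - 12 = 256 - 12 = 244.)

244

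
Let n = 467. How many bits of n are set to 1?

467 = 111010011
Count the 1s: 1 + 1 + 1 + 1 + 1 + 1 = 6

6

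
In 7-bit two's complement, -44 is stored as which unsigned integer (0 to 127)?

44 in 7 bits: 0101100
Invert: 1010011
Add 1:  1010100 = 84
(Check: 2^7 - 44 = 128 - 44 = 84.)

84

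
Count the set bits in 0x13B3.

8

0x13B3 = 1001110110011
Count the 1s: 1 + 1 + 1 + 1 + 1 + 1 + 1 + 1 = 8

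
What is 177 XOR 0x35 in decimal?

132

177 = 10110001
0x35 = 00110101
XOR → 10000100 = 132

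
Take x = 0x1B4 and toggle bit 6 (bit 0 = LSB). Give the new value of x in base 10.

500

x = 110110100
bit 6 is currently 0; toggle it via x ^ (1 << 6) = x ^ 64
→ 111110100 = 500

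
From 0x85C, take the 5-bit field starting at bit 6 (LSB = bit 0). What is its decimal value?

v = 100001011100
Shift right by 6: 100001
Mask low 5 bits: 00001 = 1

1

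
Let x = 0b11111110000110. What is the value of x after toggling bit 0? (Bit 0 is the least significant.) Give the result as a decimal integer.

x = 11111110000110
bit 0 is currently 0; toggle it via x ^ (1 << 0) = x ^ 1
→ 11111110000111 = 16263

16263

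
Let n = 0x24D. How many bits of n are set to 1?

0x24D = 1001001101
Count the 1s: 1 + 1 + 1 + 1 + 1 = 5

5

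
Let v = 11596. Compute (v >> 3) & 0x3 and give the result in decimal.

v = 10110101001100
Shift right by 3: 10110101001
Mask low 2 bits: 01 = 1

1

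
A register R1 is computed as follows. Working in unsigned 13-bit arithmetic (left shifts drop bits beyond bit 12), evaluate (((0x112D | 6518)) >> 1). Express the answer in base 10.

0x112D = 1000100101101
6518 = 1100101110110
→ | → 1100101111111 = 6527
→ >> 1 → 0110010111111 = 3263

3263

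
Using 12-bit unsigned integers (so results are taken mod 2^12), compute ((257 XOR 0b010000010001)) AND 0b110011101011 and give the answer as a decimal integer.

257 = 000100000001
0b010000010001 = 010000010001
→ XOR → 010100010000 = 1296
0b110011101011 = 110011101011
→ AND → 010000000000 = 1024

1024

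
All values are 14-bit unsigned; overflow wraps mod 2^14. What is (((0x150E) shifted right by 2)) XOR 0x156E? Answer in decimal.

4141

0x150E = 01010100001110
→ shifted right by 2 → 00010101000011 = 1347
0x156E = 01010101101110
→ XOR → 01000000101101 = 4141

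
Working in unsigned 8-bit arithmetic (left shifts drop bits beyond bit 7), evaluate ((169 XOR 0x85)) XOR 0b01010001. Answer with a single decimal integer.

125

169 = 10101001
0x85 = 10000101
→ XOR → 00101100 = 44
0b01010001 = 01010001
→ XOR → 01111101 = 125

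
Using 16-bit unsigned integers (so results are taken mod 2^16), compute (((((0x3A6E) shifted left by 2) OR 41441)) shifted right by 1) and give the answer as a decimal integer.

0x3A6E = 0011101001101110
→ shifted left by 2 (mod 2^16) → 1110100110111000 = 59832
41441 = 1010000111100001
→ OR → 1110100111111001 = 59897
→ shifted right by 1 → 0111010011111100 = 29948

29948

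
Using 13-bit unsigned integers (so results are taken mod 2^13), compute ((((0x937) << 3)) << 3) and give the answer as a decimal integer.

0x937 = 0100100110111
→ << 3 (mod 2^13) → 0100110111000 = 2488
→ << 3 (mod 2^13) → 0110111000000 = 3520

3520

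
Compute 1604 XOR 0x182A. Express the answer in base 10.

1604 = 0011001000100
0x182A = 1100000101010
XOR → 1111001101110 = 7790

7790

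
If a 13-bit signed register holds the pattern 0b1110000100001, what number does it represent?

-991

pattern = 1110000100001 (MSB is 1 ⇒ negative)
Invert: 0001111011110, add 1 → 0001111011111 = 991, so the value is -991.
(Equivalently: 7201 - 2^13 = 7201 - 8192 = -991.)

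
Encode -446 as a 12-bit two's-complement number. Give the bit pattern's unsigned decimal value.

3650

446 in 12 bits: 000110111110
Invert: 111001000001
Add 1:  111001000010 = 3650
(Check: 2^12 - 446 = 4096 - 446 = 3650.)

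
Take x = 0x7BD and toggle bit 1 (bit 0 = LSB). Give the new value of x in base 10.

1983

x = 11110111101
bit 1 is currently 0; toggle it via x ^ (1 << 1) = x ^ 2
→ 11110111111 = 1983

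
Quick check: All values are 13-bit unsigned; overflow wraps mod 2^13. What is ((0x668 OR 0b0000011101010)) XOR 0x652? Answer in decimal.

0x668 = 0011001101000
0b0000011101010 = 0000011101010
→ OR → 0011011101010 = 1770
0x652 = 0011001010010
→ XOR → 0000010111000 = 184

184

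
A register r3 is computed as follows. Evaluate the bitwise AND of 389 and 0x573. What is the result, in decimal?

389 = 00110000101
0x573 = 10101110011
AND → 00100000001 = 257

257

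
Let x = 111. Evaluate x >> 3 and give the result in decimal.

111 = 1101111
shift right by 3 → 0001101 = 13
(equivalently, floor(111 / 8))

13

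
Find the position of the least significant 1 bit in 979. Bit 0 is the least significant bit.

979 = 1111010011
Trailing zeros: 0, so the lowest set bit is bit 0 (value 1).

0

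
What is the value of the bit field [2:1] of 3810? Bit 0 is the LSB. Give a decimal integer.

1

v = 00111011100010
Shift right by 1: 0011101110001
Mask low 2 bits: 01 = 1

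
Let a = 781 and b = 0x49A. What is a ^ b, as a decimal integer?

1943

781 = 01100001101
0x49A = 10010011010
XOR → 11110010111 = 1943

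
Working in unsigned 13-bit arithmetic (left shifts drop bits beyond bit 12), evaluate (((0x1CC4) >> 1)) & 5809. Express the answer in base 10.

0x1CC4 = 1110011000100
→ >> 1 → 0111001100010 = 3682
5809 = 1011010110001
→ & → 0011000100000 = 1568

1568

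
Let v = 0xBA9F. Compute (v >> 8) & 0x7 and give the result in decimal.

v = 1011101010011111
Shift right by 8: 10111010
Mask low 3 bits: 010 = 2

2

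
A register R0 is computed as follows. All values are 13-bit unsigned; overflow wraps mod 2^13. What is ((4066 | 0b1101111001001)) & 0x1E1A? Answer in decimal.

7690

4066 = 0111111100010
0b1101111001001 = 1101111001001
→ | → 1111111101011 = 8171
0x1E1A = 1111000011010
→ & → 1111000001010 = 7690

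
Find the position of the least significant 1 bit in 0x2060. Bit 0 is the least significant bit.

0x2060 = 10000001100000
Trailing zeros: 5, so the lowest set bit is bit 5 (value 32).

5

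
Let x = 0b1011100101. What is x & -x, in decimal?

1

x = 1011100101 = 741
-x (two's complement) = …0100011011
AND   = 0000000001 = 1
(x & -x isolates the lowest set bit of x.)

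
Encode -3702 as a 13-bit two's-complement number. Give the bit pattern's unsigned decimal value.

4490

3702 in 13 bits: 0111001110110
Invert: 1000110001001
Add 1:  1000110001010 = 4490
(Check: 2^13 - 3702 = 8192 - 3702 = 4490.)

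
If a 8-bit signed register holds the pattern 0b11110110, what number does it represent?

-10

pattern = 11110110 (MSB is 1 ⇒ negative)
Invert: 00001001, add 1 → 00001010 = 10, so the value is -10.
(Equivalently: 246 - 2^8 = 246 - 256 = -10.)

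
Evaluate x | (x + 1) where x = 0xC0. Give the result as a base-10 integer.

193

x = 11000000 = 192
x + 1 = 11000001
OR    = 11000001 = 193
(x | (x + 1) sets the lowest cleared bit.)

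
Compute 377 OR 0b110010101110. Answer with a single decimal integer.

377 = 000101111001
b = 110010101110
 OR → 110111111111 = 3583

3583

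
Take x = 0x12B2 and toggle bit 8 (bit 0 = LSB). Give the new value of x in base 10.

x = 001001010110010
bit 8 is currently 0; toggle it via x ^ (1 << 8) = x ^ 256
→ 001001110110010 = 5042

5042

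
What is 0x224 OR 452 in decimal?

996

0x224 = 1000100100
452 = 0111000100
 OR → 1111100100 = 996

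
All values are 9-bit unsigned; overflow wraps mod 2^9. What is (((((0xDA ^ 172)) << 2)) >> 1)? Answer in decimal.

0xDA = 011011010
172 = 010101100
→ ^ → 001110110 = 118
→ << 2 (mod 2^9) → 111011000 = 472
→ >> 1 → 011101100 = 236

236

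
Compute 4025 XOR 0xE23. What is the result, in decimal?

410

4025 = 111110111001
0xE23 = 111000100011
XOR → 000110011010 = 410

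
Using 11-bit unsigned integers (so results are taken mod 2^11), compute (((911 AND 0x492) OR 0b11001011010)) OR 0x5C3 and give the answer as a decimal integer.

2011

911 = 01110001111
0x492 = 10010010010
→ AND → 00010000010 = 130
0b11001011010 = 11001011010
→ OR → 11011011010 = 1754
0x5C3 = 10111000011
→ OR → 11111011011 = 2011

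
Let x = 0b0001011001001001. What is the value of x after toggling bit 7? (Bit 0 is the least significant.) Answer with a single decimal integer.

5833

x = 0001011001001001
bit 7 is currently 0; toggle it via x ^ (1 << 7) = x ^ 128
→ 0001011011001001 = 5833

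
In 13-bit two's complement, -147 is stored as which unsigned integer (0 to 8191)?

147 in 13 bits: 0000010010011
Invert: 1111101101100
Add 1:  1111101101101 = 8045
(Check: 2^13 - 147 = 8192 - 147 = 8045.)

8045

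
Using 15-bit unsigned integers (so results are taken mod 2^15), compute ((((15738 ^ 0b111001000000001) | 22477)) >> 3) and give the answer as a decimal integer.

3071

15738 = 011110101111010
0b111001000000001 = 111001000000001
→ ^ → 100111101111011 = 20347
22477 = 101011111001101
→ | → 101111111111111 = 24575
→ >> 3 → 000101111111111 = 3071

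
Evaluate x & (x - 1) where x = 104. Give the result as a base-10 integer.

96

x = 1101000 = 104
x - 1 = 1100111
AND   = 1100000 = 96
(x & (x - 1) clears the lowest set bit of x.)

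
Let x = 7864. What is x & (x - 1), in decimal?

x = 1111010111000 = 7864
x - 1 = 1111010110111
AND   = 1111010110000 = 7856
(x & (x - 1) clears the lowest set bit of x.)

7856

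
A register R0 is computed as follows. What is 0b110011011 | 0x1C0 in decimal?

a = 110011011
0x1C0 = 111000000
 OR → 111011011 = 475

475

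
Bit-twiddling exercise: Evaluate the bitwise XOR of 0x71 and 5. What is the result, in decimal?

0x71 = 1110001
5 = 0000101
XOR → 1110100 = 116

116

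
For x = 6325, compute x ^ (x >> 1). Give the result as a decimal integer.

x = 1100010110101 = 6325
x>>1 = 0110001011010
XOR  = 1010011101111 = 5359
(x ^ (x >> 1) gives the standard binary-reflected Gray code of x.)

5359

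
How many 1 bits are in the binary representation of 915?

915 = 1110010011
Count the 1s: 1 + 1 + 1 + 1 + 1 + 1 = 6

6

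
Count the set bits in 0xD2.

0xD2 = 11010010
Count the 1s: 1 + 1 + 1 + 1 = 4

4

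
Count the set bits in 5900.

6

5900 = 1011100001100
Count the 1s: 1 + 1 + 1 + 1 + 1 + 1 = 6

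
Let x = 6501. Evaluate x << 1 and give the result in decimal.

13002

6501 = 01100101100101
shift left by 1 → 11001011001010 = 13002
(equivalently, 6501 × 2^1 = 6501 × 2)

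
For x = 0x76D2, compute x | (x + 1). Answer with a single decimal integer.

30419

x = 111011011010010 = 30418
x + 1 = 111011011010011
OR    = 111011011010011 = 30419
(x | (x + 1) sets the lowest cleared bit.)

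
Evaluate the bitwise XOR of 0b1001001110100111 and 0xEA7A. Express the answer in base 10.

a = 1001001110100111
0xEA7A = 1110101001111010
XOR → 0111100111011101 = 31197

31197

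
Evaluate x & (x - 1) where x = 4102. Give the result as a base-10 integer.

x = 1000000000110 = 4102
x - 1 = 1000000000101
AND   = 1000000000100 = 4100
(x & (x - 1) clears the lowest set bit of x.)

4100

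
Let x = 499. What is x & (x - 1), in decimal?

498

x = 111110011 = 499
x - 1 = 111110010
AND   = 111110010 = 498
(x & (x - 1) clears the lowest set bit of x.)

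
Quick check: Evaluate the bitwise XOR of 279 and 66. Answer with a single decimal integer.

341

279 = 100010111
66 = 001000010
XOR → 101010101 = 341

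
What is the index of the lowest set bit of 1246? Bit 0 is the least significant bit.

1

1246 = 10011011110
Trailing zeros: 1, so the lowest set bit is bit 1 (value 2).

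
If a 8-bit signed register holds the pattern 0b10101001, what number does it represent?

pattern = 10101001 (MSB is 1 ⇒ negative)
Invert: 01010110, add 1 → 01010111 = 87, so the value is -87.
(Equivalently: 169 - 2^8 = 169 - 256 = -87.)

-87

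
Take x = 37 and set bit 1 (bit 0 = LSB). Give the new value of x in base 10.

x = 000100101
bit 1 is currently 0; set it via x | (1 << 1) = x | 2
→ 000100111 = 39

39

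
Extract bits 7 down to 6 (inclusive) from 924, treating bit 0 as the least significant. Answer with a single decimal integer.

2

v = 1110011100
Shift right by 6: 1110
Mask low 2 bits: 10 = 2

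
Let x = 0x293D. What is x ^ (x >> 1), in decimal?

x = 10100100111101 = 10557
x>>1 = 01010010011110
XOR  = 11110110100011 = 15779
(x ^ (x >> 1) gives the standard binary-reflected Gray code of x.)

15779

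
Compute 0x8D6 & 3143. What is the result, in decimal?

0x8D6 = 100011010110
3143 = 110001000111
AND → 100001000110 = 2118

2118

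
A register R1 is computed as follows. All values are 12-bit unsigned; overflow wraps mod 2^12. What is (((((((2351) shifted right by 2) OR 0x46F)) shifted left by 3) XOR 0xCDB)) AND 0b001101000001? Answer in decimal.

769

2351 = 100100101111
→ shifted right by 2 → 001001001011 = 587
0x46F = 010001101111
→ OR → 011001101111 = 1647
→ shifted left by 3 (mod 2^12) → 001101111000 = 888
0xCDB = 110011011011
→ XOR → 111110100011 = 4003
0b001101000001 = 001101000001
→ AND → 001100000001 = 769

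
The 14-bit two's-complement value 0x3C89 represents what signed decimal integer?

-887

pattern = 11110010001001 (MSB is 1 ⇒ negative)
Invert: 00001101110110, add 1 → 00001101110111 = 887, so the value is -887.
(Equivalently: 15497 - 2^14 = 15497 - 16384 = -887.)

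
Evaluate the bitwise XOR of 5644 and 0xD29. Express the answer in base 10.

6949

5644 = 1011000001100
0xD29 = 0110100101001
XOR → 1101100100101 = 6949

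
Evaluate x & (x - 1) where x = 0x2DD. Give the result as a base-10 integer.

732

x = 1011011101 = 733
x - 1 = 1011011100
AND   = 1011011100 = 732
(x & (x - 1) clears the lowest set bit of x.)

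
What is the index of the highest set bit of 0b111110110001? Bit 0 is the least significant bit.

0b111110110001 = 111110110001
The topmost 1 is at position 11 (since 2^11 = 2048 ≤ 4017 < 4096).

11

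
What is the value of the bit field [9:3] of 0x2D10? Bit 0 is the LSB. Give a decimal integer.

34

v = 10110100010000
Shift right by 3: 10110100010
Mask low 7 bits: 0100010 = 34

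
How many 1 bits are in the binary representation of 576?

576 = 1001000000
Count the 1s: 1 + 1 = 2

2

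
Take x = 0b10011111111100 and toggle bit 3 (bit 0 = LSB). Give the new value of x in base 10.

10228

x = 10011111111100
bit 3 is currently 1; toggle it via x ^ (1 << 3) = x ^ 8
→ 10011111110100 = 10228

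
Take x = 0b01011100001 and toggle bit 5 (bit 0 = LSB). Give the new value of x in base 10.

705

x = 01011100001
bit 5 is currently 1; toggle it via x ^ (1 << 5) = x ^ 32
→ 01011000001 = 705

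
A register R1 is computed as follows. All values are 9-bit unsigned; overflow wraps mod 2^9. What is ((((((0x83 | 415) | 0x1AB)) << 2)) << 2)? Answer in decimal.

0x83 = 010000011
415 = 110011111
→ | → 110011111 = 415
0x1AB = 110101011
→ | → 110111111 = 447
→ << 2 (mod 2^9) → 011111100 = 252
→ << 2 (mod 2^9) → 111110000 = 496

496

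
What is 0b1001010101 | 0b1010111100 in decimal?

765

a = 1001010101
b = 1010111100
 OR → 1011111101 = 765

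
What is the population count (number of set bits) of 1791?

10

1791 = 11011111111
Count the 1s: 1 + 1 + 1 + 1 + 1 + 1 + 1 + 1 + 1 + 1 = 10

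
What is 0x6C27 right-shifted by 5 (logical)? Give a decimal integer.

0x6C27 = 110110000100111
shift right by 5 → 000001101100001 = 865
(equivalently, floor(27687 / 32))

865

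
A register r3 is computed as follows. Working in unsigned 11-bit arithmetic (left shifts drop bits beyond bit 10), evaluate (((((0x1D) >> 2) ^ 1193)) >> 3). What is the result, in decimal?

0x1D = 00000011101
→ >> 2 → 00000000111 = 7
1193 = 10010101001
→ ^ → 10010101110 = 1198
→ >> 3 → 00010010101 = 149

149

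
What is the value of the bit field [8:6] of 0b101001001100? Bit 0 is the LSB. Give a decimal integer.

v = 101001001100
Shift right by 6: 101001
Mask low 3 bits: 001 = 1

1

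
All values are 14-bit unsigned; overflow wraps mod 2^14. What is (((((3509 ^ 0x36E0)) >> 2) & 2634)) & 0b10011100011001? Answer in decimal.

512

3509 = 00110110110101
0x36E0 = 11011011100000
→ ^ → 11101101010101 = 15189
→ >> 2 → 00111011010101 = 3797
2634 = 00101001001010
→ & → 00101001000000 = 2624
0b10011100011001 = 10011100011001
→ & → 00001000000000 = 512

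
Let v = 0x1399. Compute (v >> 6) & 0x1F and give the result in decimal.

v = 1001110011001
Shift right by 6: 1001110
Mask low 5 bits: 01110 = 14

14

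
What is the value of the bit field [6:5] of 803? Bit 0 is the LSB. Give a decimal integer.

1

v = 1100100011
Shift right by 5: 11001
Mask low 2 bits: 01 = 1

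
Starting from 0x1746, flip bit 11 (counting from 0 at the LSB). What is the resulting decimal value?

8006

x = 1011101000110
bit 11 is currently 0; toggle it via x ^ (1 << 11) = x ^ 2048
→ 1111101000110 = 8006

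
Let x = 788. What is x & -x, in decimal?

4

x = 1100010100 = 788
-x (two's complement) = …0011101100
AND   = 0000000100 = 4
(x & -x isolates the lowest set bit of x.)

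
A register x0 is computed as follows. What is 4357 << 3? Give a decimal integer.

4357 = 0001000100000101
shift left by 3 → 1000100000101000 = 34856
(equivalently, 4357 × 2^3 = 4357 × 8)

34856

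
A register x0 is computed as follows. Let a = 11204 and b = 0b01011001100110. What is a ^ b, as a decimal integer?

15778

11204 = 10101111000100
b = 01011001100110
XOR → 11110110100010 = 15778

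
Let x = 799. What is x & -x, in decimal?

x = 1100011111 = 799
-x (two's complement) = …0011100001
AND   = 0000000001 = 1
(x & -x isolates the lowest set bit of x.)

1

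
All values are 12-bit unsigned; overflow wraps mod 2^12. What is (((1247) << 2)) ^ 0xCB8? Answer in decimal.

1247 = 010011011111
→ << 2 (mod 2^12) → 001101111100 = 892
0xCB8 = 110010111000
→ ^ → 111111000100 = 4036

4036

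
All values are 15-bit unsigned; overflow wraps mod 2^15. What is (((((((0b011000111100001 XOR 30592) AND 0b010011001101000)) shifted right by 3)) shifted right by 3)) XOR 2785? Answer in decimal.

0b011000111100001 = 011000111100001
30592 = 111011110000000
→ XOR → 100011001100001 = 18017
0b010011001101000 = 010011001101000
→ AND → 000011001100000 = 1632
→ shifted right by 3 → 000000011001100 = 204
→ shifted right by 3 → 000000000011001 = 25
2785 = 000101011100001
→ XOR → 000101011111000 = 2808

2808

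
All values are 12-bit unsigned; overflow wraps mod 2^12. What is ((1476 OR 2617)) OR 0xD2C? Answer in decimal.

1476 = 010111000100
2617 = 101000111001
→ OR → 111111111101 = 4093
0xD2C = 110100101100
→ OR → 111111111101 = 4093

4093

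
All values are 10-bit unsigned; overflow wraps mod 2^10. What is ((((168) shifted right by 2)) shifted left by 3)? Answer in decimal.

336

168 = 0010101000
→ shifted right by 2 → 0000101010 = 42
→ shifted left by 3 (mod 2^10) → 0101010000 = 336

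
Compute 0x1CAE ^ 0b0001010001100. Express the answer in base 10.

0x1CAE = 1110010101110
b = 0001010001100
XOR → 1111000100010 = 7714

7714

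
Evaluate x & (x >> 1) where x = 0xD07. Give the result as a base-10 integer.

x = 110100000111 = 3335
x>>1 = 011010000011
AND  = 010000000011 = 1027
(x & (x >> 1) has a 1 wherever x has two consecutive 1 bits.)

1027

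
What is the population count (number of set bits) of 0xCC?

0xCC = 11001100
Count the 1s: 1 + 1 + 1 + 1 = 4

4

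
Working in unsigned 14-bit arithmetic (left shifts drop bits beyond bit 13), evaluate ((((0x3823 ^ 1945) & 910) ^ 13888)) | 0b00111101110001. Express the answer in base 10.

16379

0x3823 = 11100000100011
1945 = 00011110011001
→ ^ → 11111110111010 = 16314
910 = 00001110001110
→ & → 00001110001010 = 906
13888 = 11011001000000
→ ^ → 11010111001010 = 13770
0b00111101110001 = 00111101110001
→ | → 11111111111011 = 16379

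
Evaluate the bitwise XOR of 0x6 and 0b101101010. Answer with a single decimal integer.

364

0x6 = 000000110
b = 101101010
XOR → 101101100 = 364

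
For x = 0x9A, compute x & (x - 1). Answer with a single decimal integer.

x = 10011010 = 154
x - 1 = 10011001
AND   = 10011000 = 152
(x & (x - 1) clears the lowest set bit of x.)

152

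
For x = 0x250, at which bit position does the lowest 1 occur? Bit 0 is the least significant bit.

0x250 = 1001010000
Trailing zeros: 4, so the lowest set bit is bit 4 (value 16).

4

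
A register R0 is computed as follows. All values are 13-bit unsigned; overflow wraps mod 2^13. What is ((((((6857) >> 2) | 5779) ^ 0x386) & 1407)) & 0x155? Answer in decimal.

6857 = 1101011001001
→ >> 2 → 0011010110010 = 1714
5779 = 1011010010011
→ | → 1011010110011 = 5811
0x386 = 0001110000110
→ ^ → 1010100110101 = 5429
1407 = 0010101111111
→ & → 0010100110101 = 1333
0x155 = 0000101010101
→ & → 0000100010101 = 277

277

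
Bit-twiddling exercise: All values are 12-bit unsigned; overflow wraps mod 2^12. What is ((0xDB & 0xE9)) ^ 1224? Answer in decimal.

1025

0xDB = 000011011011
0xE9 = 000011101001
→ & → 000011001001 = 201
1224 = 010011001000
→ ^ → 010000000001 = 1025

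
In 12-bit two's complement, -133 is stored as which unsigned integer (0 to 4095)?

3963

133 in 12 bits: 000010000101
Invert: 111101111010
Add 1:  111101111011 = 3963
(Check: 2^12 - 133 = 4096 - 133 = 3963.)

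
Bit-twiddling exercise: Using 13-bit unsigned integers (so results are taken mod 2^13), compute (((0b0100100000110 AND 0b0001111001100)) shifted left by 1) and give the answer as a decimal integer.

0b0100100000110 = 0100100000110
0b0001111001100 = 0001111001100
→ AND → 0000100000100 = 260
→ shifted left by 1 (mod 2^13) → 0001000001000 = 520

520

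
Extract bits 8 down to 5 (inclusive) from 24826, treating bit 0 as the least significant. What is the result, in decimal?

v = 110000011111010
Shift right by 5: 1100000111
Mask low 4 bits: 0111 = 7

7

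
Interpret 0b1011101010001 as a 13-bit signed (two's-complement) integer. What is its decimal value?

-2223

pattern = 1011101010001 (MSB is 1 ⇒ negative)
Invert: 0100010101110, add 1 → 0100010101111 = 2223, so the value is -2223.
(Equivalently: 5969 - 2^13 = 5969 - 8192 = -2223.)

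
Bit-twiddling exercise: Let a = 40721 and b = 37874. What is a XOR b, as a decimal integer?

40721 = 1001111100010001
37874 = 1001001111110010
XOR → 0000110011100011 = 3299

3299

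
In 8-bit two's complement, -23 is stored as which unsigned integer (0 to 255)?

23 in 8 bits: 00010111
Invert: 11101000
Add 1:  11101001 = 233
(Check: 2^8 - 23 = 256 - 23 = 233.)

233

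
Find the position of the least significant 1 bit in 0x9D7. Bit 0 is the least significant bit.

0x9D7 = 100111010111
Trailing zeros: 0, so the lowest set bit is bit 0 (value 1).

0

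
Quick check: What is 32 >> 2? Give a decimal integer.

8

32 = 100000
shift right by 2 → 001000 = 8
(equivalently, floor(32 / 4))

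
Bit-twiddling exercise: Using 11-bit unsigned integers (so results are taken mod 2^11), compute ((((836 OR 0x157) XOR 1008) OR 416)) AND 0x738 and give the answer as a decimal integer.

288

836 = 01101000100
0x157 = 00101010111
→ OR → 01101010111 = 855
1008 = 01111110000
→ XOR → 00010100111 = 167
416 = 00110100000
→ OR → 00110100111 = 423
0x738 = 11100111000
→ AND → 00100100000 = 288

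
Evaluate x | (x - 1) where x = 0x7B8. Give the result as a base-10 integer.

1983

x = 11110111000 = 1976
x - 1 = 11110110111
OR    = 11110111111 = 1983
(x | (x - 1) sets all bits below the lowest set bit.)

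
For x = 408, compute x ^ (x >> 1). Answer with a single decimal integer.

340

x = 110011000 = 408
x>>1 = 011001100
XOR  = 101010100 = 340
(x ^ (x >> 1) gives the standard binary-reflected Gray code of x.)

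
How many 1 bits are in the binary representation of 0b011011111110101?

11

n = 11011111110101
Count the 1s: 1 + 1 + 1 + 1 + 1 + 1 + 1 + 1 + 1 + 1 + 1 = 11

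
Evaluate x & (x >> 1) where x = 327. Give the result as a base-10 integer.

x = 101000111 = 327
x>>1 = 010100011
AND  = 000000011 = 3
(x & (x >> 1) has a 1 wherever x has two consecutive 1 bits.)

3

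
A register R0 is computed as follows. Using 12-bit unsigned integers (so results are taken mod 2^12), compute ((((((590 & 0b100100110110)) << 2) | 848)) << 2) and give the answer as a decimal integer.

3424

590 = 001001001110
0b100100110110 = 100100110110
→ & → 000000000110 = 6
→ << 2 (mod 2^12) → 000000011000 = 24
848 = 001101010000
→ | → 001101011000 = 856
→ << 2 (mod 2^12) → 110101100000 = 3424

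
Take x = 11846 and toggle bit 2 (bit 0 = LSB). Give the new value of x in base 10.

11842

x = 10111001000110
bit 2 is currently 1; toggle it via x ^ (1 << 2) = x ^ 4
→ 10111001000010 = 11842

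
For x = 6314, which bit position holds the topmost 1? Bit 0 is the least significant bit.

12

6314 = 1100010101010
The topmost 1 is at position 12 (since 2^12 = 4096 ≤ 6314 < 8192).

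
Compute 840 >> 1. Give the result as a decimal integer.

840 = 1101001000
shift right by 1 → 0110100100 = 420
(equivalently, floor(840 / 2))

420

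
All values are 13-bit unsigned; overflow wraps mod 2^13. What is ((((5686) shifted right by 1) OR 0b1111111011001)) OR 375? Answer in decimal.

8191

5686 = 1011000110110
→ shifted right by 1 → 0101100011011 = 2843
0b1111111011001 = 1111111011001
→ OR → 1111111011011 = 8155
375 = 0000101110111
→ OR → 1111111111111 = 8191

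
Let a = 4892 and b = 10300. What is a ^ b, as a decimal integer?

4892 = 01001100011100
10300 = 10100000111100
XOR → 11101100100000 = 15136

15136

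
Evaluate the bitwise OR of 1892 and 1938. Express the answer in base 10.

1892 = 11101100100
1938 = 11110010010
 OR → 11111110110 = 2038

2038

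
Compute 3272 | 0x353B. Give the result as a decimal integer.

15867

3272 = 00110011001000
0x353B = 11010100111011
 OR → 11110111111011 = 15867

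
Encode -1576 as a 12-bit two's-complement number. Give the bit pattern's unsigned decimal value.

2520

1576 in 12 bits: 011000101000
Invert: 100111010111
Add 1:  100111011000 = 2520
(Check: 2^12 - 1576 = 4096 - 1576 = 2520.)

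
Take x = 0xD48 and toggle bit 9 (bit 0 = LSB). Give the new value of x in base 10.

3912

x = 110101001000
bit 9 is currently 0; toggle it via x ^ (1 << 9) = x ^ 512
→ 111101001000 = 3912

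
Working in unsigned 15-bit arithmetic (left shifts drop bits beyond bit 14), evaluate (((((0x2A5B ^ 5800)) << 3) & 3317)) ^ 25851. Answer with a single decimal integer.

0x2A5B = 010101001011011
5800 = 001011010101000
→ ^ → 011110011110011 = 15603
→ << 3 (mod 2^15) → 110011110011000 = 26520
3317 = 000110011110101
→ & → 000010010010000 = 1168
25851 = 110010011111011
→ ^ → 110000001101011 = 24683

24683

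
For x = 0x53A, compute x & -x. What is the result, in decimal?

x = 10100111010 = 1338
-x (two's complement) = …01011000110
AND   = 00000000010 = 2
(x & -x isolates the lowest set bit of x.)

2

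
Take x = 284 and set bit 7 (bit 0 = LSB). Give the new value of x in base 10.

412

x = 0100011100
bit 7 is currently 0; set it via x | (1 << 7) = x | 128
→ 0110011100 = 412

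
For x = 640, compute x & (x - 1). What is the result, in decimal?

512

x = 1010000000 = 640
x - 1 = 1001111111
AND   = 1000000000 = 512
(x & (x - 1) clears the lowest set bit of x.)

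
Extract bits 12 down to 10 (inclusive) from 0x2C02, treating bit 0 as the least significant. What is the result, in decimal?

3

v = 10110000000010
Shift right by 10: 1011
Mask low 3 bits: 011 = 3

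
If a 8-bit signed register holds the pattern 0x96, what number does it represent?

-106

pattern = 10010110 (MSB is 1 ⇒ negative)
Invert: 01101001, add 1 → 01101010 = 106, so the value is -106.
(Equivalently: 150 - 2^8 = 150 - 256 = -106.)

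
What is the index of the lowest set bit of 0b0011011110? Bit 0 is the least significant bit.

1

0b0011011110 = 11011110
Trailing zeros: 1, so the lowest set bit is bit 1 (value 2).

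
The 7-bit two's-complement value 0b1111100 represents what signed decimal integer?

-4

pattern = 1111100 (MSB is 1 ⇒ negative)
Invert: 0000011, add 1 → 0000100 = 4, so the value is -4.
(Equivalently: 124 - 2^7 = 124 - 128 = -4.)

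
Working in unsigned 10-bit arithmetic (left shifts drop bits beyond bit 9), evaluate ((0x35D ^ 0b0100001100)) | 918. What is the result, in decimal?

0x35D = 1101011101
0b0100001100 = 0100001100
→ ^ → 1001010001 = 593
918 = 1110010110
→ | → 1111010111 = 983

983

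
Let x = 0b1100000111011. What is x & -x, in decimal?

1

x = 1100000111011 = 6203
-x (two's complement) = …0011111000101
AND   = 0000000000001 = 1
(x & -x isolates the lowest set bit of x.)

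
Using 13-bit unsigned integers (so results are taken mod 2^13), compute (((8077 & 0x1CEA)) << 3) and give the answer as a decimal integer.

1088

8077 = 1111110001101
0x1CEA = 1110011101010
→ & → 1110010001000 = 7304
→ << 3 (mod 2^13) → 0010001000000 = 1088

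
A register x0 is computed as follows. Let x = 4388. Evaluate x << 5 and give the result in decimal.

4388 = 000001000100100100
shift left by 5 → 100010010010000000 = 140416
(equivalently, 4388 × 2^5 = 4388 × 32)

140416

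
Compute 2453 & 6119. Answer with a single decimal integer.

389

2453 = 0100110010101
6119 = 1011111100111
AND → 0000110000101 = 389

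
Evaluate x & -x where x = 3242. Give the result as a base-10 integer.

x = 110010101010 = 3242
-x (two's complement) = …001101010110
AND   = 000000000010 = 2
(x & -x isolates the lowest set bit of x.)

2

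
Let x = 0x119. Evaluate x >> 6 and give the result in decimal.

4

0x119 = 100011001
shift right by 6 → 000000100 = 4
(equivalently, floor(281 / 64))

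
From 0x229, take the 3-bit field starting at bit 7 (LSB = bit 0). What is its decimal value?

4

v = 1000101001
Shift right by 7: 100
Mask low 3 bits: 100 = 4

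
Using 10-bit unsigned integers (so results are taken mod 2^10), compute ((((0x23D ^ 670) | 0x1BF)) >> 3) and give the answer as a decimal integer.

0x23D = 1000111101
670 = 1010011110
→ ^ → 0010100011 = 163
0x1BF = 0110111111
→ | → 0110111111 = 447
→ >> 3 → 0000110111 = 55

55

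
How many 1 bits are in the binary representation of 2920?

6

2920 = 101101101000
Count the 1s: 1 + 1 + 1 + 1 + 1 + 1 = 6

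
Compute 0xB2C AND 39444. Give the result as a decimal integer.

0xB2C = 0000101100101100
39444 = 1001101000010100
AND → 0000101000000100 = 2564

2564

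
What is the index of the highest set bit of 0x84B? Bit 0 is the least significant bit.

0x84B = 100001001011
The topmost 1 is at position 11 (since 2^11 = 2048 ≤ 2123 < 4096).

11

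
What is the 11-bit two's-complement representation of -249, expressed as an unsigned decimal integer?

1799

249 in 11 bits: 00011111001
Invert: 11100000110
Add 1:  11100000111 = 1799
(Check: 2^11 - 249 = 2048 - 249 = 1799.)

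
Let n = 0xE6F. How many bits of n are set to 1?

0xE6F = 111001101111
Count the 1s: 1 + 1 + 1 + 1 + 1 + 1 + 1 + 1 + 1 = 9

9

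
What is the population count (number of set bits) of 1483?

7

1483 = 10111001011
Count the 1s: 1 + 1 + 1 + 1 + 1 + 1 + 1 = 7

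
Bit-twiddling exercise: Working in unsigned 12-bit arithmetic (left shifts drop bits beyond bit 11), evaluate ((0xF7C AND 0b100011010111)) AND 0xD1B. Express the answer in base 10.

2064

0xF7C = 111101111100
0b100011010111 = 100011010111
→ AND → 100001010100 = 2132
0xD1B = 110100011011
→ AND → 100000010000 = 2064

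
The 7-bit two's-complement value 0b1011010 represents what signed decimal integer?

-38

pattern = 1011010 (MSB is 1 ⇒ negative)
Invert: 0100101, add 1 → 0100110 = 38, so the value is -38.
(Equivalently: 90 - 2^7 = 90 - 128 = -38.)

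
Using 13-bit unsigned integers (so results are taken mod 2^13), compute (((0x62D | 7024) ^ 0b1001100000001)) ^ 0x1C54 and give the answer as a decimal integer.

0x62D = 0011000101101
7024 = 1101101110000
→ | → 1111101111101 = 8061
0b1001100000001 = 1001100000001
→ ^ → 0110001111100 = 3196
0x1C54 = 1110001010100
→ ^ → 1000000101000 = 4136

4136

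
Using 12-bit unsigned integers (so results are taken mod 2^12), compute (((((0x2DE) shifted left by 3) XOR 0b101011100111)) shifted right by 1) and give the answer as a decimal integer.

0x2DE = 001011011110
→ shifted left by 3 (mod 2^12) → 011011110000 = 1776
0b101011100111 = 101011100111
→ XOR → 110000010111 = 3095
→ shifted right by 1 → 011000001011 = 1547

1547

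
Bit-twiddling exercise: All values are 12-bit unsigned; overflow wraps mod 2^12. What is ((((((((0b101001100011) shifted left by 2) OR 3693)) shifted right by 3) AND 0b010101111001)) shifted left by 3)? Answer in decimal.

3016

0b101001100011 = 101001100011
→ shifted left by 2 (mod 2^12) → 100110001100 = 2444
3693 = 111001101101
→ OR → 111111101101 = 4077
→ shifted right by 3 → 000111111101 = 509
0b010101111001 = 010101111001
→ AND → 000101111001 = 377
→ shifted left by 3 (mod 2^12) → 101111001000 = 3016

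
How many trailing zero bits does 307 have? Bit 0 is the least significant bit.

307 = 100110011
Trailing zeros: 0, so the lowest set bit is bit 0 (value 1).

0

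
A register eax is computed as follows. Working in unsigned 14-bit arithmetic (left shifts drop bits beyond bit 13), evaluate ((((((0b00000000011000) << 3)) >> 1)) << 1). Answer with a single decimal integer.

192

0b00000000011000 = 00000000011000
→ << 3 (mod 2^14) → 00000011000000 = 192
→ >> 1 → 00000001100000 = 96
→ << 1 (mod 2^14) → 00000011000000 = 192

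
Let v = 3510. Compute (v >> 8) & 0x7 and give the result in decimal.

v = 110110110110
Shift right by 8: 1101
Mask low 3 bits: 101 = 5

5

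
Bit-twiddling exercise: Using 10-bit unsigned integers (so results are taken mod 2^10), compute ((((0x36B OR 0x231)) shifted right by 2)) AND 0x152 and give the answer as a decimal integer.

82

0x36B = 1101101011
0x231 = 1000110001
→ OR → 1101111011 = 891
→ shifted right by 2 → 0011011110 = 222
0x152 = 0101010010
→ AND → 0001010010 = 82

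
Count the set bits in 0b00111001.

n = 111001
Count the 1s: 1 + 1 + 1 + 1 = 4

4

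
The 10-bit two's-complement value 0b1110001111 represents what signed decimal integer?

pattern = 1110001111 (MSB is 1 ⇒ negative)
Invert: 0001110000, add 1 → 0001110001 = 113, so the value is -113.
(Equivalently: 911 - 2^10 = 911 - 1024 = -113.)

-113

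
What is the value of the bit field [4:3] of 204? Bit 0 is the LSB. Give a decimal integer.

v = 11001100
Shift right by 3: 11001
Mask low 2 bits: 01 = 1

1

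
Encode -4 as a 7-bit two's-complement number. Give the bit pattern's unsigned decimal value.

4 in 7 bits: 0000100
Invert: 1111011
Add 1:  1111100 = 124
(Check: 2^7 - 4 = 128 - 4 = 124.)

124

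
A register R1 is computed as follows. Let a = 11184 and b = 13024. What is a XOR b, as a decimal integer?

6480

11184 = 10101110110000
13024 = 11001011100000
XOR → 01100101010000 = 6480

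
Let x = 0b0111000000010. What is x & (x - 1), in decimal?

x = 111000000010 = 3586
x - 1 = 111000000001
AND   = 111000000000 = 3584
(x & (x - 1) clears the lowest set bit of x.)

3584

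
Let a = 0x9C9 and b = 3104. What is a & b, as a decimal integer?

0x9C9 = 100111001001
3104 = 110000100000
AND → 100000000000 = 2048

2048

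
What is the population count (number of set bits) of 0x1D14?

0x1D14 = 1110100010100
Count the 1s: 1 + 1 + 1 + 1 + 1 + 1 = 6

6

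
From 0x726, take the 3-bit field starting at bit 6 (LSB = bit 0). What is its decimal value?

4

v = 00011100100110
Shift right by 6: 00011100
Mask low 3 bits: 100 = 4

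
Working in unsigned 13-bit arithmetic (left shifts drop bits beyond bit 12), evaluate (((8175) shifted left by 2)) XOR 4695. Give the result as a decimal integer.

8175 = 1111111101111
→ shifted left by 2 (mod 2^13) → 1111110111100 = 8124
4695 = 1001001010111
→ XOR → 0110111101011 = 3563

3563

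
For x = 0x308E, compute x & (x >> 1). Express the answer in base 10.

4102

x = 11000010001110 = 12430
x>>1 = 01100001000111
AND  = 01000000000110 = 4102
(x & (x >> 1) has a 1 wherever x has two consecutive 1 bits.)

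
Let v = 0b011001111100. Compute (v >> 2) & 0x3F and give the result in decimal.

v = 011001111100
Shift right by 2: 0110011111
Mask low 6 bits: 011111 = 31

31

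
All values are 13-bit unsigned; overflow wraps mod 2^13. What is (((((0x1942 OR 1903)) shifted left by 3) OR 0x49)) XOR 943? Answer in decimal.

6358

0x1942 = 1100101000010
1903 = 0011101101111
→ OR → 1111101101111 = 8047
→ shifted left by 3 (mod 2^13) → 1101101111000 = 7032
0x49 = 0000001001001
→ OR → 1101101111001 = 7033
943 = 0001110101111
→ XOR → 1100011010110 = 6358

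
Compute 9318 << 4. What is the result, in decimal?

9318 = 000010010001100110
shift left by 4 → 100100011001100000 = 149088
(equivalently, 9318 × 2^4 = 9318 × 16)

149088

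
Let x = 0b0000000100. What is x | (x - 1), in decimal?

7

x = 100 = 4
x - 1 = 011
OR    = 111 = 7
(x | (x - 1) sets all bits below the lowest set bit.)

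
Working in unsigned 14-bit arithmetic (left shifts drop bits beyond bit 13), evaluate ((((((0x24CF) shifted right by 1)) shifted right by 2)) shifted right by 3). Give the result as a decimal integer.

147

0x24CF = 10010011001111
→ shifted right by 1 → 01001001100111 = 4711
→ shifted right by 2 → 00010010011001 = 1177
→ shifted right by 3 → 00000010010011 = 147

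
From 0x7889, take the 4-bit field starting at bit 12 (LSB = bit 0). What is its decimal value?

7

v = 0111100010001001
Shift right by 12: 0111
Mask low 4 bits: 0111 = 7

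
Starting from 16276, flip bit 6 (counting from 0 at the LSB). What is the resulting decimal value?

16340

x = 011111110010100
bit 6 is currently 0; toggle it via x ^ (1 << 6) = x ^ 64
→ 011111111010100 = 16340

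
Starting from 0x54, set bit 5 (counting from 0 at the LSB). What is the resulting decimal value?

116

x = 0001010100
bit 5 is currently 0; set it via x | (1 << 5) = x | 32
→ 0001110100 = 116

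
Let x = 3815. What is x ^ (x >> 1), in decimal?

x = 111011100111 = 3815
x>>1 = 011101110011
XOR  = 100110010100 = 2452
(x ^ (x >> 1) gives the standard binary-reflected Gray code of x.)

2452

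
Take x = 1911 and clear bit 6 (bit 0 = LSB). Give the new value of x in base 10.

1847

x = 011101110111
bit 6 is currently 1; clear it via x & ~(1 << 6) = x & ~64
→ 011100110111 = 1847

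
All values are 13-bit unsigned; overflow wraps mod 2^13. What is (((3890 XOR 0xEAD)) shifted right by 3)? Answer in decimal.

3890 = 0111100110010
0xEAD = 0111010101101
→ XOR → 0000110011111 = 415
→ shifted right by 3 → 0000000110011 = 51

51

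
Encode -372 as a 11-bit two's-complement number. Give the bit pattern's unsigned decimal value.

1676

372 in 11 bits: 00101110100
Invert: 11010001011
Add 1:  11010001100 = 1676
(Check: 2^11 - 372 = 2048 - 372 = 1676.)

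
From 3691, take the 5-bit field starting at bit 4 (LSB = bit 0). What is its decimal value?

v = 111001101011
Shift right by 4: 11100110
Mask low 5 bits: 00110 = 6

6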